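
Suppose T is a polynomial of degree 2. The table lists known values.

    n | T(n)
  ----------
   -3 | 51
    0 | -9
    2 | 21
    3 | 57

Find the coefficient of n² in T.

7

Write T(n) = an² + bn + c; the 4 given values yield a linear system in the 3 coefficients.
Solving, T(n) = 7n² + n - 9.
The coefficient of n² is 7.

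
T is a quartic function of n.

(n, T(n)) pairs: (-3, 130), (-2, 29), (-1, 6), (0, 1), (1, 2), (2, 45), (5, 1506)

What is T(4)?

641

Write T(n) = an^4 + bn³ + cn² + dn + e; the 7 given values yield a linear system in the 5 coefficients.
Solving, T(n) = 2n^4 + 2n³ + n² - 4n + 1.
Then T(4) = 641.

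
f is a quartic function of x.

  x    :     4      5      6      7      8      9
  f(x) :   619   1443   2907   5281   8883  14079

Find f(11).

30957

First differences: 824, 1464, 2374, 3602, 5196. Second differences: 640, 910, 1228, 1594. Third differences: 270, 318, 366. Fourth differences: 48, 48.
Level-4 differences are constant, so f has degree 4.
Fitting a degree-4 polynomial gives f(x) = 2x^4 + x³ + 3x² - 2x + 3.
Then f(11) = 30957.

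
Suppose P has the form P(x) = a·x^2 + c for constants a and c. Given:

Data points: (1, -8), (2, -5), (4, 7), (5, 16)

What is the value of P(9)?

From P(1) = -8 and P(2) = -5: 1a + c = -8 and 4a + c = -5.
Subtracting: 3a = 3, so a = 1; then c = -8 − 1·1 = -9.
So P(x) = 1x² − 9, and P(9) = 72.

72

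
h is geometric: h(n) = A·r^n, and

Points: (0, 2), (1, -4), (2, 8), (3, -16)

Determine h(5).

-64

Consecutive ratio: -4/2 = -2, and 8/(-4) = -2, so r = -2.
Then A·(-2)^0 = 2 gives A = 2, and h(n) = 2·(-2)^n.
h(5) = 2·(-2)^5 = -64.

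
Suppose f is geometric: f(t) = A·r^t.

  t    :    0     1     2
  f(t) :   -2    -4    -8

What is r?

2

Consecutive ratio: -4/(-2) = 2, and -8/(-4) = 2, so r = 2.
Then A·2^0 = -2 gives A = -2, and f(t) = -2·2^t.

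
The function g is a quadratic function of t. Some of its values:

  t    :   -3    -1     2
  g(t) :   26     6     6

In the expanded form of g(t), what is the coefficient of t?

Write g(t) = at² + bt + c; the 3 given values yield a linear system in the 3 coefficients.
Solving, g(t) = 2t² - 2t + 2.
The coefficient of t is -2.

-2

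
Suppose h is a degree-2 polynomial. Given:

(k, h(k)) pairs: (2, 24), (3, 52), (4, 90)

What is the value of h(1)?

6

Write h(k) = ak² + bk + c; the 3 given values yield a linear system in the 3 coefficients.
Solving, h(k) = 5k² + 3k - 2.
Then h(1) = 6.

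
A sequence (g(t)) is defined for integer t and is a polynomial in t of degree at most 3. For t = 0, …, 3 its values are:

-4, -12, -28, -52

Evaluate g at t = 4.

-84

Write g(t) = at³ + bt² + ct + d; the 4 given values yield a linear system in the 4 coefficients.
Solving, the leading coefficient vanishes, and g(t) = -4t² - 4t - 4.
Then g(4) = -84.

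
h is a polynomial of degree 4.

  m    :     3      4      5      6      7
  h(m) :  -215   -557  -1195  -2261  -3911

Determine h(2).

Write h(m) = am^4 + bm³ + cm² + dm + e; the 5 given values yield a linear system in the 5 coefficients.
Solving, h(m) = -m^4 - 4m³ - 3m² + 2m - 5.
Then h(2) = -61.

-61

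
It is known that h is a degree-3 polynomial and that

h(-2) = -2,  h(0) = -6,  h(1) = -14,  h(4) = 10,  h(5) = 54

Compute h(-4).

-54

Write h(n) = an³ + bn² + cn + d; the 5 given values yield a linear system in the 4 coefficients.
Solving, h(n) = n³ - n² - 8n - 6.
Then h(-4) = -54.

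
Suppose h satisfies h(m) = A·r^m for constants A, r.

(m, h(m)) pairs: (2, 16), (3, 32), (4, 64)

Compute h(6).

Consecutive ratio: 32/16 = 2, and 64/32 = 2, so r = 2.
Then A·2^2 = 16 gives A = 4, and h(m) = 4·2^m.
h(6) = 4·2^6 = 256.

256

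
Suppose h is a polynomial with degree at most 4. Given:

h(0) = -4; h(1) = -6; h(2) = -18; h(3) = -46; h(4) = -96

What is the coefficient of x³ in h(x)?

First differences: -2, -12, -28, -50. Second differences: -10, -16, -22. Third differences: -6, -6.
Level-3 differences are constant, so h has degree 3.
Fitting a degree-3 polynomial gives h(x) = -x³ - 2x² + x - 4.
The coefficient of x³ is -1.

-1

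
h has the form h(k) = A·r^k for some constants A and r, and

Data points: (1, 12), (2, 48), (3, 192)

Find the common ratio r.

4

Consecutive ratio: 48/12 = 4, and 192/48 = 4, so r = 4.
Then A·4^1 = 12 gives A = 3, and h(k) = 3·4^k.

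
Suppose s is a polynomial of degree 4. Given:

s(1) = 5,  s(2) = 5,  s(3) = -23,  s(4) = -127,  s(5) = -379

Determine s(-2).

-43

Write s(t) = at^4 + bt³ + ct² + dt + e; the 5 given values yield a linear system in the 5 coefficients.
Solving, s(t) = -t^4 + 2t³ - t² + 4t + 1.
Then s(-2) = -43.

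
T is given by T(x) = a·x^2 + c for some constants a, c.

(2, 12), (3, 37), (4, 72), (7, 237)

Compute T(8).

312

From T(2) = 12 and T(3) = 37: 4a + c = 12 and 9a + c = 37.
Subtracting: 5a = 25, so a = 5; then c = 12 − 5·4 = -8.
So T(x) = 5x² − 8, and T(8) = 312.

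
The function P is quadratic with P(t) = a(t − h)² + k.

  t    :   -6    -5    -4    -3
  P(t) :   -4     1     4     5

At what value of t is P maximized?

-3

First differences 5, 3, 1; second difference -2 = 2a, so a = -1.
Expanding, the t-coefficient is −2ah = 2h; matching it to the data gives h = -3, and then k = 5.
So P(t) = -1(t + 3)² + 5.
Hence h = -3.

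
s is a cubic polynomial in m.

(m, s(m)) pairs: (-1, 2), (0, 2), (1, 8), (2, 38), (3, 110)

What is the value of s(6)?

758

First differences: 0, 6, 30, 72. Second differences: 6, 24, 42. Third differences: 18, 18.
Level-3 differences are constant, so s has degree 3.
Fitting a degree-3 polynomial gives s(m) = 3m³ + 3m² + 2.
Then s(6) = 758.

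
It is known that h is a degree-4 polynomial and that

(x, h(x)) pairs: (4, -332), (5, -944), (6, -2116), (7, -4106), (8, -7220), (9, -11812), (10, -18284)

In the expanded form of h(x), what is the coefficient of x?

Write h(x) = ax^4 + bx³ + cx² + dx + e; the 7 given values yield a linear system in the 5 coefficients.
Solving, h(x) = -2x^4 + x³ + 7x² + 2x - 4.
The coefficient of x is 2.

2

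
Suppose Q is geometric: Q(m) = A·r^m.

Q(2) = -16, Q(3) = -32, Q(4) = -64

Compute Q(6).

Consecutive ratio: -32/(-16) = 2, and -64/(-32) = 2, so r = 2.
Then A·2^2 = -16 gives A = -4, and Q(m) = -4·2^m.
Q(6) = -4·2^6 = -256.

-256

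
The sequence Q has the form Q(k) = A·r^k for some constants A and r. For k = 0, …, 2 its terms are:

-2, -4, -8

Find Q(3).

-16

Consecutive ratio: -4/(-2) = 2, and -8/(-4) = 2, so r = 2.
Then A·2^0 = -2 gives A = -2, and Q(k) = -2·2^k.
Q(3) = -2·2^3 = -16.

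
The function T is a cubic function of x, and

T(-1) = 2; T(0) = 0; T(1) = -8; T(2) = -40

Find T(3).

-114

Write T(x) = ax³ + bx² + cx + d; the 4 given values yield a linear system in the 4 coefficients.
Solving, T(x) = -3x³ - 3x² - 2x.
Then T(3) = -114.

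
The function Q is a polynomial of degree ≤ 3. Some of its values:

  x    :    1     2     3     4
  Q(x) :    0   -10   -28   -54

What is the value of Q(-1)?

First differences: -10, -18, -26. Second differences: -8, -8.
Level-2 differences are constant, so Q has degree 2.
Fitting a degree-2 polynomial gives Q(x) = -4x² + 2x + 2.
Then Q(-1) = -4.

-4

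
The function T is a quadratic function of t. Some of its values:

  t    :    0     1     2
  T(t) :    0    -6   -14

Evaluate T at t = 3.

Write T(t) = at² + bt + c; the 3 given values yield a linear system in the 3 coefficients.
Solving, T(t) = -t² - 5t.
Then T(3) = -24.

-24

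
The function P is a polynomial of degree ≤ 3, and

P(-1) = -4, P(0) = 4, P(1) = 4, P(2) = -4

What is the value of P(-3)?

-44

Write P(k) = ak³ + bk² + ck + d; the 4 given values yield a linear system in the 4 coefficients.
Solving, the leading coefficient vanishes, and P(k) = -4k² + 4k + 4.
Then P(-3) = -44.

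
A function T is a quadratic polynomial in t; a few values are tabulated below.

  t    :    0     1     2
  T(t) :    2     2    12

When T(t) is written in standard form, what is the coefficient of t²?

Write T(t) = at² + bt + c; the 3 given values yield a linear system in the 3 coefficients.
Solving, T(t) = 5t² - 5t + 2.
The coefficient of t² is 5.

5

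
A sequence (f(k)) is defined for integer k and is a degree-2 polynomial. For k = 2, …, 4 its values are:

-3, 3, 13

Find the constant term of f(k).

Write f(k) = ak² + bk + c; the 3 given values yield a linear system in the 3 coefficients.
Solving, f(k) = 2k² - 4k - 3.
The constant term is f(0) = -3.

-3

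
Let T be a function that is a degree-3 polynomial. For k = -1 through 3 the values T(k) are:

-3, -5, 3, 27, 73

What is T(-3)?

First differences: -2, 8, 24, 46. Second differences: 10, 16, 22. Third differences: 6, 6.
Level-3 differences are constant, so T has degree 3.
Fitting a degree-3 polynomial gives T(k) = k³ + 5k² + 2k - 5.
Then T(-3) = 7.

7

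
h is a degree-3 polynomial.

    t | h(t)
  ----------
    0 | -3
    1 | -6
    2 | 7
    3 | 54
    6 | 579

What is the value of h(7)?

942

Write h(t) = at³ + bt² + ct + d; the 5 given values yield a linear system in the 4 coefficients.
Solving, h(t) = 3t³ - t² - 5t - 3.
Then h(7) = 942.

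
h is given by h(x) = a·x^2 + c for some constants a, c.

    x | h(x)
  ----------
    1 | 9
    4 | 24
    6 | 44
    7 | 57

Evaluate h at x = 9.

From h(1) = 9 and h(4) = 24: 1a + c = 9 and 16a + c = 24.
Subtracting: 15a = 15, so a = 1; then c = 9 − 1·1 = 8.
So h(x) = 1x² + 8, and h(9) = 89.

89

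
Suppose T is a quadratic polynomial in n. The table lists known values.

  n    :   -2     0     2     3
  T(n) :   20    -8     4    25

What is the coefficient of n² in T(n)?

5

Write T(n) = an² + bn + c; the 4 given values yield a linear system in the 3 coefficients.
Solving, T(n) = 5n² - 4n - 8.
The coefficient of n² is 5.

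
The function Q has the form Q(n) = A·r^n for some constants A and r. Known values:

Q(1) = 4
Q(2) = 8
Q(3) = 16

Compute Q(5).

64

Consecutive ratio: 8/4 = 2, and 16/8 = 2, so r = 2.
Then A·2^1 = 4 gives A = 2, and Q(n) = 2·2^n.
Q(5) = 2·2^5 = 64.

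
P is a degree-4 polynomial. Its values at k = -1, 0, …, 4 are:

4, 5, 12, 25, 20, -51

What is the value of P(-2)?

First differences: 1, 7, 13, -5, -71. Second differences: 6, 6, -18, -66. Third differences: 0, -24, -48. Fourth differences: -24, -24.
Level-4 differences are constant, so P has degree 4.
Fitting a degree-4 polynomial gives P(k) = -k^4 + 2k³ + 4k² + 2k + 5.
Then P(-2) = -15.

-15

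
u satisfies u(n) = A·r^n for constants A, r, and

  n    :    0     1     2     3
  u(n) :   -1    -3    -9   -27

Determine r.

Consecutive ratio: -3/(-1) = 3, and -9/(-3) = 3, so r = 3.
Then A·3^0 = -1 gives A = -1, and u(n) = -1·3^n.

3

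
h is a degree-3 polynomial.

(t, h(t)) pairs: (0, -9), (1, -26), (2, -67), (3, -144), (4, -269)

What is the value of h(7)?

-1052

First differences: -17, -41, -77, -125. Second differences: -24, -36, -48. Third differences: -12, -12.
Level-3 differences are constant, so h has degree 3.
Fitting a degree-3 polynomial gives h(t) = -2t³ - 6t² - 9t - 9.
Then h(7) = -1052.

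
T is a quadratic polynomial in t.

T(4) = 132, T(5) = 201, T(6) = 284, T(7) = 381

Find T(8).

First differences: 69, 83, 97. Second differences: 14, 14.
Level-2 differences are constant, so T has degree 2.
Extending the table by one column gives the next first difference 111, so T(8) = 381 + 111 = 492.

492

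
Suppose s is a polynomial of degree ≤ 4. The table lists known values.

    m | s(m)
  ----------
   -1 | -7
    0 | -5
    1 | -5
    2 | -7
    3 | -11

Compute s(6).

First differences: 2, 0, -2, -4. Second differences: -2, -2, -2.
Level-2 differences are constant, so s has degree 2.
Fitting a degree-2 polynomial gives s(m) = -m² + m - 5.
Then s(6) = -35.

-35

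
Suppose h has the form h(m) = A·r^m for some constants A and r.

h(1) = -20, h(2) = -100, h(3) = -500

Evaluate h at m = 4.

Consecutive ratio: -100/(-20) = 5, and -500/(-100) = 5, so r = 5.
Then A·5^1 = -20 gives A = -4, and h(m) = -4·5^m.
h(4) = -4·5^4 = -2500.

-2500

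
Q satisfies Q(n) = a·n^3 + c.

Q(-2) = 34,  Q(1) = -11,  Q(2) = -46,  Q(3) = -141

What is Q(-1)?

From Q(-2) = 34 and Q(1) = -11: -8a + c = 34 and 1a + c = -11.
Subtracting: 9a = -45, so a = -5; then c = 34 − (-5)·(-8) = -6.
So Q(n) = -5n³ − 6, and Q(-1) = -1.

-1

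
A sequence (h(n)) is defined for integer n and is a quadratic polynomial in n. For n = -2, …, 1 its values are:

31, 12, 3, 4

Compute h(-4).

First differences: -19, -9, 1. Second differences: 10, 10.
Level-2 differences are constant, so h has degree 2.
Fitting a degree-2 polynomial gives h(n) = 5n² - 4n + 3.
Then h(-4) = 99.

99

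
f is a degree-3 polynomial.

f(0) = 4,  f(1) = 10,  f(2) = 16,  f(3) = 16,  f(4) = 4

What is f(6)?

-80

Write f(x) = ax³ + bx² + cx + d; the 5 given values yield a linear system in the 4 coefficients.
Solving, f(x) = -x³ + 3x² + 4x + 4.
Then f(6) = -80.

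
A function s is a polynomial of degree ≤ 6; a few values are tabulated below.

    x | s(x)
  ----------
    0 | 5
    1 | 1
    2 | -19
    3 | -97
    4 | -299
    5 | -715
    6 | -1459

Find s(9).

First differences: -4, -20, -78, -202, -416, -744. Second differences: -16, -58, -124, -214, -328. Third differences: -42, -66, -90, -114. Fourth differences: -24, -24, -24.
Level-4 differences are constant, so s has degree 4.
Fitting a degree-4 polynomial gives s(x) = -x^4 - x³ + 2x² - 4x + 5.
Then s(9) = -7159.

-7159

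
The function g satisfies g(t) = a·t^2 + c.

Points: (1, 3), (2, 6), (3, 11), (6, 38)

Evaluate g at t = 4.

18

From g(1) = 3 and g(2) = 6: 1a + c = 3 and 4a + c = 6.
Subtracting: 3a = 3, so a = 1; then c = 3 − 1·1 = 2.
So g(t) = 1t² + 2, and g(4) = 18.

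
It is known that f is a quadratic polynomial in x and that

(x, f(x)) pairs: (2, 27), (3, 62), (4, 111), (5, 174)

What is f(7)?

342

First differences: 35, 49, 63. Second differences: 14, 14.
Level-2 differences are constant, so f has degree 2.
Fitting a degree-2 polynomial gives f(x) = 7x² - 1.
Then f(7) = 342.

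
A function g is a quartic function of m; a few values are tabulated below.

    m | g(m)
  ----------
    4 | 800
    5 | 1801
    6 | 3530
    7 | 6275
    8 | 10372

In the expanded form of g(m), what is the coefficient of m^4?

2

Write g(m) = am^4 + bm³ + cm² + dm + e; the 5 given values yield a linear system in the 5 coefficients.
Solving, g(m) = 2m^4 + 4m³ + 2m² + m - 4.
The coefficient of m^4 is 2.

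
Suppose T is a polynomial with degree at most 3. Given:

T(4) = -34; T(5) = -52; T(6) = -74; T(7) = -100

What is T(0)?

First differences: -18, -22, -26. Second differences: -4, -4.
Level-2 differences are constant, so T has degree 2.
Fitting a degree-2 polynomial gives T(k) = -2k² - 2.
The constant term is T(0) = -2.

-2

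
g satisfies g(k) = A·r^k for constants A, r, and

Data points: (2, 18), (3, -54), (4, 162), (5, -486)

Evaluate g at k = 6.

Consecutive ratio: -54/18 = -3, and 162/(-54) = -3, so r = -3.
Then A·(-3)^2 = 18 gives A = 2, and g(k) = 2·(-3)^k.
g(6) = 2·(-3)^6 = 1458.

1458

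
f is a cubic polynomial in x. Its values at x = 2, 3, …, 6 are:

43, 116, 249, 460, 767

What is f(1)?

First differences: 73, 133, 211, 307. Second differences: 60, 78, 96. Third differences: 18, 18.
Level-3 differences are constant, so f has degree 3.
Fitting a degree-3 polynomial gives f(x) = 3x³ + 3x² + x + 5.
Then f(1) = 12.

12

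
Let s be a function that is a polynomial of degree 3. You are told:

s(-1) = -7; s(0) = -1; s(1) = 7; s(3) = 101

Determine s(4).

223

Write s(x) = ax³ + bx² + cx + d; the 4 given values yield a linear system in the 4 coefficients.
Solving, s(x) = 3x³ + x² + 4x - 1.
Then s(4) = 223.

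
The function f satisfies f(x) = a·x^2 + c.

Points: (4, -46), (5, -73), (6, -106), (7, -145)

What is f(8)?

-190

From f(4) = -46 and f(5) = -73: 16a + c = -46 and 25a + c = -73.
Subtracting: 9a = -27, so a = -3; then c = -46 − (-3)·16 = 2.
So f(x) = -3x² + 2, and f(8) = -190.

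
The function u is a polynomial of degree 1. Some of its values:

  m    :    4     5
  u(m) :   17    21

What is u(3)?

Write u(m) = am + b; the 2 given values yield a linear system in the 2 coefficients.
Solving, u(m) = 4m + 1.
Then u(3) = 13.

13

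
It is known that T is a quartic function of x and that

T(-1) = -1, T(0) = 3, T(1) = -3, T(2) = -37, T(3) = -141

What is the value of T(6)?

-1653

Write T(x) = ax^4 + bx³ + cx² + dx + e; the 5 given values yield a linear system in the 5 coefficients.
Solving, T(x) = -x^4 - x³ - 4x² + 3.
Then T(6) = -1653.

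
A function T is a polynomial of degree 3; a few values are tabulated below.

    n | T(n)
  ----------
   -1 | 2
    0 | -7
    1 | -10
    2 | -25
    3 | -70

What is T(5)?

-322

First differences: -9, -3, -15, -45. Second differences: 6, -12, -30. Third differences: -18, -18.
Level-3 differences are constant, so T has degree 3.
Fitting a degree-3 polynomial gives T(n) = -3n³ + 3n² - 3n - 7.
Then T(5) = -322.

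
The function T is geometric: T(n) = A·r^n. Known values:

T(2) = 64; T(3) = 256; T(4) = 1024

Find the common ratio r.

4

Consecutive ratio: 256/64 = 4, and 1024/256 = 4, so r = 4.
Then A·4^2 = 64 gives A = 4, and T(n) = 4·4^n.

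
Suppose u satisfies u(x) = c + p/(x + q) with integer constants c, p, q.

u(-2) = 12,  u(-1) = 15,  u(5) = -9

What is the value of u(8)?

(u(x) − c)(x + q) = p for each data point; the three points give a linear system in c and q, then p follows.
Solving: c = 3, q = -2, p = -36, so u(x) = 3 − 36/(x − 2).
Then u(8) = 3 − 36/6 = -3.

-3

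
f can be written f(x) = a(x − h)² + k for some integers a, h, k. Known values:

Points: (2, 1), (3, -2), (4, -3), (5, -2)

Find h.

First differences -3, -1, 1; second difference 2 = 2a, so a = 1.
Expanding, the x-coefficient is −2ah = -2h; matching it to the data gives h = 4, and then k = -3.
So f(x) = 1(x − 4)² − 3.
Hence h = 4.

4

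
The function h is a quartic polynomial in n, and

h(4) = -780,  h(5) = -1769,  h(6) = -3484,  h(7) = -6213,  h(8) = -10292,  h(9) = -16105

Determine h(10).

First differences: -989, -1715, -2729, -4079, -5813. Second differences: -726, -1014, -1350, -1734. Third differences: -288, -336, -384. Fourth differences: -48, -48.
Level-4 differences are constant, so h has degree 4.
Fitting a degree-4 polynomial gives h(n) = -2n^4 - 4n³ - n² + 2n - 4.
Then h(10) = -24084.

-24084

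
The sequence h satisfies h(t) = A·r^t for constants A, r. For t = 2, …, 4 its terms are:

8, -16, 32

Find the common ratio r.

Consecutive ratio: -16/8 = -2, and 32/(-16) = -2, so r = -2.
Then A·(-2)^2 = 8 gives A = 2, and h(t) = 2·(-2)^t.

-2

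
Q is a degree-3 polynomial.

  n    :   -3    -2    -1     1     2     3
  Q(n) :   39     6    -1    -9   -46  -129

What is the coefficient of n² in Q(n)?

Write Q(n) = an³ + bn² + cn + d; the 6 given values yield a linear system in the 4 coefficients.
Solving, Q(n) = -3n³ - 5n² - n.
The coefficient of n² is -5.

-5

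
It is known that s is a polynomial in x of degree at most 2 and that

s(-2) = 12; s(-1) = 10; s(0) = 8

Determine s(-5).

18

First differences: -2, -2.
Level-1 differences are constant, so s has degree 1.
Fitting a degree-1 polynomial gives s(x) = -2x + 8.
Then s(-5) = 18.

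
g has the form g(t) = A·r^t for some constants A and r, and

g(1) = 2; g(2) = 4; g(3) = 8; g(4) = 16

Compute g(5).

32

Consecutive ratio: 4/2 = 2, and 8/4 = 2, so r = 2.
Then A·2^1 = 2 gives A = 1, and g(t) = 1·2^t.
g(5) = 1·2^5 = 32.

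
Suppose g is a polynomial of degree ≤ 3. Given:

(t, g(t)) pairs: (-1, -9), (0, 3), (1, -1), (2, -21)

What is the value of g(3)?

-57

First differences: 12, -4, -20. Second differences: -16, -16.
Level-2 differences are constant, so g has degree 2.
Fitting a degree-2 polynomial gives g(t) = -8t² + 4t + 3.
Then g(3) = -57.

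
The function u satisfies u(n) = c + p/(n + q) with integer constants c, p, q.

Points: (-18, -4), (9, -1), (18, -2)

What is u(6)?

0

(u(n) − c)(n + q) = p for each data point; the three points give a linear system in c and q, then p follows.
Solving: c = -3, q = 0, p = 18, so u(n) = -3 + 18/(n + 0).
Then u(6) = -3 + 18/6 = 0.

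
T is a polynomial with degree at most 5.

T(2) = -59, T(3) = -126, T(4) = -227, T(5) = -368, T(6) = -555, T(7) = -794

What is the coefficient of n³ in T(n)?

First differences: -67, -101, -141, -187, -239. Second differences: -34, -40, -46, -52. Third differences: -6, -6, -6.
Level-3 differences are constant, so T has degree 3.
Fitting a degree-3 polynomial gives T(n) = -n³ - 8n² - 8n - 3.
The coefficient of n³ is -1.

-1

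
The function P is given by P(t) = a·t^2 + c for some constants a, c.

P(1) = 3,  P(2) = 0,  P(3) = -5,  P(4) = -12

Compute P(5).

From P(1) = 3 and P(2) = 0: 1a + c = 3 and 4a + c = 0.
Subtracting: 3a = -3, so a = -1; then c = 3 − (-1)·1 = 4.
So P(t) = -1t² + 4, and P(5) = -21.

-21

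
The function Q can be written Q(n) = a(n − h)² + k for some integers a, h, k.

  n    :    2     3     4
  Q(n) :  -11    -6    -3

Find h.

First differences 5, 3; second difference -2 = 2a, so a = -1.
Expanding, the n-coefficient is −2ah = 2h; matching it to the data gives h = 5, and then k = -2.
So Q(n) = -1(n − 5)² − 2.
Hence h = 5.

5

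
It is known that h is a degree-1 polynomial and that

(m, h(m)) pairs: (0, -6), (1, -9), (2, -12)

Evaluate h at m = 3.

Write h(m) = am + b; the 3 given values yield a linear system in the 2 coefficients.
Solving, h(m) = -3m - 6.
Then h(3) = -15.

-15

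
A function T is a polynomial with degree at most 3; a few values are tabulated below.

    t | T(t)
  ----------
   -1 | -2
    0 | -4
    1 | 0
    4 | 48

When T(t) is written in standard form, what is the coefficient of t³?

0

Write T(t) = at³ + bt² + ct + d; the 4 given values yield a linear system in the 4 coefficients.
Solving, the leading coefficient vanishes, and T(t) = 3t² + t - 4.
The coefficient of t³ is 0.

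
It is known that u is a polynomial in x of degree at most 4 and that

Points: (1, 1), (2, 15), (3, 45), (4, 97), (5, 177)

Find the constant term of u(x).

Write u(x) = ax^4 + bx³ + cx² + dx + e; the 5 given values yield a linear system in the 5 coefficients.
Solving, the leading coefficient vanishes, and u(x) = x³ + 2x² + x - 3.
The constant term is u(0) = -3.

-3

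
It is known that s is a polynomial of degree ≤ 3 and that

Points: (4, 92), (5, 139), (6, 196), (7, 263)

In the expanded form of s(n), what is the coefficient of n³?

Write s(n) = an³ + bn² + cn + d; the 4 given values yield a linear system in the 4 coefficients.
Solving, the leading coefficient vanishes, and s(n) = 5n² + 2n + 4.
The coefficient of n³ is 0.

0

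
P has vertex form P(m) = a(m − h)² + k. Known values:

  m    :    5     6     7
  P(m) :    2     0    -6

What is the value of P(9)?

First differences -2, -6; second difference -4 = 2a, so a = -2.
Expanding, the m-coefficient is −2ah = 4h; matching it to the data gives h = 5, and then k = 2.
So P(m) = -2(m − 5)² + 2.
P(9) = -2·4² + 2 = -30.

-30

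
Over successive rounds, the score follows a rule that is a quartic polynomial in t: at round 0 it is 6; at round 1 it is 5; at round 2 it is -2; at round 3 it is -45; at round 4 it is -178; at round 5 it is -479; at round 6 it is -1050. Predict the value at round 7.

-2017

Write the value at t as P(t).
First differences: -1, -7, -43, -133, -301, -571. Second differences: -6, -36, -90, -168, -270. Third differences: -30, -54, -78, -102. Fourth differences: -24, -24, -24.
Level-4 differences are constant, so P has degree 4.
Fitting a degree-4 polynomial gives P(t) = -t^4 + t³ + t² - 2t + 6.
Then P(7) = -2017.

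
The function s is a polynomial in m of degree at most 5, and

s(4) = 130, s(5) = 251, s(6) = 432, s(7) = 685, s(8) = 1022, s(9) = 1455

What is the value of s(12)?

First differences: 121, 181, 253, 337, 433. Second differences: 60, 72, 84, 96. Third differences: 12, 12, 12.
Level-3 differences are constant, so s has degree 3.
Fitting a degree-3 polynomial gives s(m) = 2m³ - m + 6.
Then s(12) = 3450.

3450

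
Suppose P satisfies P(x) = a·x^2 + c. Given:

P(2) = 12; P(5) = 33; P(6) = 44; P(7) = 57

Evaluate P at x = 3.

17

From P(2) = 12 and P(5) = 33: 4a + c = 12 and 25a + c = 33.
Subtracting: 21a = 21, so a = 1; then c = 12 − 1·4 = 8.
So P(x) = 1x² + 8, and P(3) = 17.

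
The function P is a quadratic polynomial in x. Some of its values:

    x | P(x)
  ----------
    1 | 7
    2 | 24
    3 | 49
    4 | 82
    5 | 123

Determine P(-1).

First differences: 17, 25, 33, 41. Second differences: 8, 8, 8.
Level-2 differences are constant, so P has degree 2.
Fitting a degree-2 polynomial gives P(x) = 4x² + 5x - 2.
Then P(-1) = -3.

-3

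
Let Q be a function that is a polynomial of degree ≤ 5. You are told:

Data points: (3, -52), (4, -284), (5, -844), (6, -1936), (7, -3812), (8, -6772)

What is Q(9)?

-11164

Write Q(m) = am^5 + bm^4 + cm³ + dm² + em + p; the 6 given values yield a linear system in the 6 coefficients.
Solving, the leading coefficient vanishes, and Q(m) = -2m^4 + 2m³ + 6m² + 2m - 4.
Then Q(9) = -11164.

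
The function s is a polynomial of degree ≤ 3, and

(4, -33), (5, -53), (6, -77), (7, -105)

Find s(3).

First differences: -20, -24, -28. Second differences: -4, -4.
Level-2 differences are constant, so s has degree 2.
Fitting a degree-2 polynomial gives s(x) = -2x² - 2x + 7.
Then s(3) = -17.

-17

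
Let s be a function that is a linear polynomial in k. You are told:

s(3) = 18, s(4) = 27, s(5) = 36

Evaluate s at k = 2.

First differences: 9, 9.
Level-1 differences are constant, so s has degree 1.
Fitting a degree-1 polynomial gives s(k) = 9k - 9.
Then s(2) = 9.

9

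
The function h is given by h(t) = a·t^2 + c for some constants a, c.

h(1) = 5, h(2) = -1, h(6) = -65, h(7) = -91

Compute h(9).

From h(1) = 5 and h(2) = -1: 1a + c = 5 and 4a + c = -1.
Subtracting: 3a = -6, so a = -2; then c = 5 − (-2)·1 = 7.
So h(t) = -2t² + 7, and h(9) = -155.

-155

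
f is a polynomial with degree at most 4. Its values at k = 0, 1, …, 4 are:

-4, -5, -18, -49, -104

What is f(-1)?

First differences: -1, -13, -31, -55. Second differences: -12, -18, -24. Third differences: -6, -6.
Level-3 differences are constant, so f has degree 3.
Fitting a degree-3 polynomial gives f(k) = -k³ - 3k² + 3k - 4.
Then f(-1) = -9.

-9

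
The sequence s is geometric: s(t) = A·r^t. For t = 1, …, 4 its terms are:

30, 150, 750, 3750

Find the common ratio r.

5

Consecutive ratio: 150/30 = 5, and 750/150 = 5, so r = 5.
Then A·5^1 = 30 gives A = 6, and s(t) = 6·5^t.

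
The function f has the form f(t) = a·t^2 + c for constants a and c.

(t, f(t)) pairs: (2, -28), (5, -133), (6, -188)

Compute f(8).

From f(2) = -28 and f(5) = -133: 4a + c = -28 and 25a + c = -133.
Subtracting: 21a = -105, so a = -5; then c = -28 − (-5)·4 = -8.
So f(t) = -5t² − 8, and f(8) = -328.

-328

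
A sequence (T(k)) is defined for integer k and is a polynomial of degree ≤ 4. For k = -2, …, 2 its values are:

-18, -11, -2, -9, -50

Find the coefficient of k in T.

4

First differences: 7, 9, -7, -41. Second differences: 2, -16, -34. Third differences: -18, -18.
Level-3 differences are constant, so T has degree 3.
Fitting a degree-3 polynomial gives T(k) = -3k³ - 8k² + 4k - 2.
The coefficient of k is 4.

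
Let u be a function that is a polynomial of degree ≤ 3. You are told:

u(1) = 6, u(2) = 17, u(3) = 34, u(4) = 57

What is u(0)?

1

First differences: 11, 17, 23. Second differences: 6, 6.
Level-2 differences are constant, so u has degree 2.
Fitting a degree-2 polynomial gives u(k) = 3k² + 2k + 1.
Then u(0) = 1.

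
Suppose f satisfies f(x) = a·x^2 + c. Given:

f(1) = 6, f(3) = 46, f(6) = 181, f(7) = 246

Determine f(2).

From f(1) = 6 and f(3) = 46: 1a + c = 6 and 9a + c = 46.
Subtracting: 8a = 40, so a = 5; then c = 6 − 5·1 = 1.
So f(x) = 5x² + 1, and f(2) = 21.

21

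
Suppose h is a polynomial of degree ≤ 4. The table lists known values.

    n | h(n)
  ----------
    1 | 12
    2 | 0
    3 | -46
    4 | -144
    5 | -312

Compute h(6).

First differences: -12, -46, -98, -168. Second differences: -34, -52, -70. Third differences: -18, -18.
Level-3 differences are constant, so h has degree 3.
Fitting a degree-3 polynomial gives h(n) = -3n³ + n² + 6n + 8.
Then h(6) = -568.

-568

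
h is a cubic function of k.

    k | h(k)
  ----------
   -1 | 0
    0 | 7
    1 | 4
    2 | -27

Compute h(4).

Write h(k) = ak³ + bk² + ck + d; the 4 given values yield a linear system in the 4 coefficients.
Solving, h(k) = -3k³ - 5k² + 5k + 7.
Then h(4) = -245.

-245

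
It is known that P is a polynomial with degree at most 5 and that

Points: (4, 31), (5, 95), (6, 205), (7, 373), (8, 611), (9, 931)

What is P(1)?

First differences: 64, 110, 168, 238, 320. Second differences: 46, 58, 70, 82. Third differences: 12, 12, 12.
Level-3 differences are constant, so P has degree 3.
Fitting a degree-3 polynomial gives P(m) = 2m³ - 7m² + 5m - 5.
Then P(1) = -5.

-5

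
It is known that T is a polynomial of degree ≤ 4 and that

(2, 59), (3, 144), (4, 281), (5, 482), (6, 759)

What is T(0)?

-3

Write T(k) = ak^4 + bk³ + ck² + dk + e; the 5 given values yield a linear system in the 5 coefficients.
Solving, the leading coefficient vanishes, and T(k) = 2k³ + 8k² + 7k - 3.
The constant term is T(0) = -3.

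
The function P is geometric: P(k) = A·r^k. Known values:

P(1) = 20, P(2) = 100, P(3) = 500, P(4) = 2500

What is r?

5

Consecutive ratio: 100/20 = 5, and 500/100 = 5, so r = 5.
Then A·5^1 = 20 gives A = 4, and P(k) = 4·5^k.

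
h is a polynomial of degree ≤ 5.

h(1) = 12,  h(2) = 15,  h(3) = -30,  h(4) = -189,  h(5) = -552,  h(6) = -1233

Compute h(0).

Write h(k) = ak^5 + bk^4 + ck³ + dk² + ek + p; the 6 given values yield a linear system in the 6 coefficients.
Solving, the leading coefficient vanishes, and h(k) = -k^4 - k³ + 7k² + 4k + 3.
Then h(0) = 3.

3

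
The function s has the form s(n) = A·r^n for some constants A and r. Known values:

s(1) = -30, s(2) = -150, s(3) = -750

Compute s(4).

-3750

Consecutive ratio: -150/(-30) = 5, and -750/(-150) = 5, so r = 5.
Then A·5^1 = -30 gives A = -6, and s(n) = -6·5^n.
s(4) = -6·5^4 = -3750.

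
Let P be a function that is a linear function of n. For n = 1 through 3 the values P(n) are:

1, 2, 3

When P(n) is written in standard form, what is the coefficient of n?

1

Write P(n) = an + b; the 3 given values yield a linear system in the 2 coefficients.
Solving, P(n) = n.
The coefficient of n is 1.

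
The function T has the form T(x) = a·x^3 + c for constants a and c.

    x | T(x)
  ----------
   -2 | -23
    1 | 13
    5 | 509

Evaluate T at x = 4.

From T(-2) = -23 and T(1) = 13: -8a + c = -23 and 1a + c = 13.
Subtracting: 9a = 36, so a = 4; then c = -23 − 4·(-8) = 9.
So T(x) = 4x³ + 9, and T(4) = 265.

265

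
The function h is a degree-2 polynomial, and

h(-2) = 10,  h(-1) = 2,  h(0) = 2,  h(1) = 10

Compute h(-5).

First differences: -8, 0, 8. Second differences: 8, 8.
Level-2 differences are constant, so h has degree 2.
Fitting a degree-2 polynomial gives h(x) = 4x² + 4x + 2.
Then h(-5) = 82.

82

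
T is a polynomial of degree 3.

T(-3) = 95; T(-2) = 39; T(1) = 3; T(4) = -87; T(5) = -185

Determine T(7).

Write T(n) = an³ + bn² + cn + d; the 5 given values yield a linear system in the 4 coefficients.
Solving, T(n) = -2n³ + 3n² - 3n + 5.
Then T(7) = -555.

-555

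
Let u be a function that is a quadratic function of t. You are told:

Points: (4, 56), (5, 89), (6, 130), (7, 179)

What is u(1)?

5

First differences: 33, 41, 49. Second differences: 8, 8.
Level-2 differences are constant, so u has degree 2.
Fitting a degree-2 polynomial gives u(t) = 4t² - 3t + 4.
Then u(1) = 5.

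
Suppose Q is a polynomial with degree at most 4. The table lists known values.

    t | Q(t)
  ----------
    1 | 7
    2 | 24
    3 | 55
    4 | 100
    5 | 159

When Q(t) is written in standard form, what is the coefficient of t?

-4

First differences: 17, 31, 45, 59. Second differences: 14, 14, 14.
Level-2 differences are constant, so Q has degree 2.
Fitting a degree-2 polynomial gives Q(t) = 7t² - 4t + 4.
The coefficient of t is -4.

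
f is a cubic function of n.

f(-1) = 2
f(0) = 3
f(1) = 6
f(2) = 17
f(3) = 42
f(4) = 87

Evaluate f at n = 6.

First differences: 1, 3, 11, 25, 45. Second differences: 2, 8, 14, 20. Third differences: 6, 6, 6.
Level-3 differences are constant, so f has degree 3.
Fitting a degree-3 polynomial gives f(n) = n³ + n² + n + 3.
Then f(6) = 261.

261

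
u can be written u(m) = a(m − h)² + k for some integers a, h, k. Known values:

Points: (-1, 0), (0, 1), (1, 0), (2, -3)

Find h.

0

First differences 1, -1, -3; second difference -2 = 2a, so a = -1.
Expanding, the m-coefficient is −2ah = 2h; matching it to the data gives h = 0, and then k = 1.
So u(m) = -1(m + 0)² + 1.
Hence h = 0.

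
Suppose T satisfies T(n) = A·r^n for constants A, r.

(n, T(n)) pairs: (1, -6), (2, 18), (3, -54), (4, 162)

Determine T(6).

1458

Consecutive ratio: 18/(-6) = -3, and -54/18 = -3, so r = -3.
Then A·(-3)^1 = -6 gives A = 2, and T(n) = 2·(-3)^n.
T(6) = 2·(-3)^6 = 1458.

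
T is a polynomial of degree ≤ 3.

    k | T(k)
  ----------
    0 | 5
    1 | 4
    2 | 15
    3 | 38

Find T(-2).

First differences: -1, 11, 23. Second differences: 12, 12.
Level-2 differences are constant, so T has degree 2.
Fitting a degree-2 polynomial gives T(k) = 6k² - 7k + 5.
Then T(-2) = 43.

43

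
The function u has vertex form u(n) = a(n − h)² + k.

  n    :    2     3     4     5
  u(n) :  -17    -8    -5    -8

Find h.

4

First differences 9, 3, -3; second difference -6 = 2a, so a = -3.
Expanding, the n-coefficient is −2ah = 6h; matching it to the data gives h = 4, and then k = -5.
So u(n) = -3(n − 4)² − 5.
Hence h = 4.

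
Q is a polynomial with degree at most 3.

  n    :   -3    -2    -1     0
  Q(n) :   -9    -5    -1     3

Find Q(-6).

-21

Write Q(n) = an³ + bn² + cn + d; the 4 given values yield a linear system in the 4 coefficients.
Solving, the top 2 coefficients vanish, and Q(n) = 4n + 3.
Then Q(-6) = -21.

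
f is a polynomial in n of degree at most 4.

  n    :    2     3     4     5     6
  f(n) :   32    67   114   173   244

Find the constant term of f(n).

Write f(n) = an^4 + bn³ + cn² + dn + e; the 5 given values yield a linear system in the 5 coefficients.
Solving, the top 2 coefficients vanish, and f(n) = 6n² + 5n - 2.
The constant term is f(0) = -2.

-2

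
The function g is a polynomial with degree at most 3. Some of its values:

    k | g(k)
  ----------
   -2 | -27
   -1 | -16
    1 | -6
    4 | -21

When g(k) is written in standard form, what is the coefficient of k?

Write g(k) = ak³ + bk² + ck + d; the 4 given values yield a linear system in the 4 coefficients.
Solving, the leading coefficient vanishes, and g(k) = -2k² + 5k - 9.
The coefficient of k is 5.

5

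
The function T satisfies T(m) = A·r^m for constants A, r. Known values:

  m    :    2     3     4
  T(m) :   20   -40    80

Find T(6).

Consecutive ratio: -40/20 = -2, and 80/(-40) = -2, so r = -2.
Then A·(-2)^2 = 20 gives A = 5, and T(m) = 5·(-2)^m.
T(6) = 5·(-2)^6 = 320.

320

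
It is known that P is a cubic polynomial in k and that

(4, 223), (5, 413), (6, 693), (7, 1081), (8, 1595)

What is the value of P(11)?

First differences: 190, 280, 388, 514. Second differences: 90, 108, 126. Third differences: 18, 18.
Level-3 differences are constant, so P has degree 3.
Fitting a degree-3 polynomial gives P(k) = 3k³ + 7k + 3.
Then P(11) = 4073.

4073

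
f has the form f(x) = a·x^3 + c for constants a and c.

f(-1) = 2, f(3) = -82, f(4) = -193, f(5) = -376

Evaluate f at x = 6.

-649

From f(-1) = 2 and f(3) = -82: -1a + c = 2 and 27a + c = -82.
Subtracting: 28a = -84, so a = -3; then c = 2 − (-3)·(-1) = -1.
So f(x) = -3x³ − 1, and f(6) = -649.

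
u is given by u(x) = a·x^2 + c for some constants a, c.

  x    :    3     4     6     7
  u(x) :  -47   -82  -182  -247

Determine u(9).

-407

From u(3) = -47 and u(4) = -82: 9a + c = -47 and 16a + c = -82.
Subtracting: 7a = -35, so a = -5; then c = -47 − (-5)·9 = -2.
So u(x) = -5x² − 2, and u(9) = -407.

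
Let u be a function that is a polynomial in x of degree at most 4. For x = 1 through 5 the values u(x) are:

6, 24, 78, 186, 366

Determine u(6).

Write u(x) = ax^4 + bx³ + cx² + dx + e; the 5 given values yield a linear system in the 5 coefficients.
Solving, the leading coefficient vanishes, and u(x) = 3x³ - 3x + 6.
Then u(6) = 636.

636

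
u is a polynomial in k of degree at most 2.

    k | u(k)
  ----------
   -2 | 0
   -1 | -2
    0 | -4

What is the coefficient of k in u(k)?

First differences: -2, -2.
Level-1 differences are constant, so u has degree 1.
Fitting a degree-1 polynomial gives u(k) = -2k - 4.
The coefficient of k is -2.

-2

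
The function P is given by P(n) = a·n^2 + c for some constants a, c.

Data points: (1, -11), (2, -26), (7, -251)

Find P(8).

-326

From P(1) = -11 and P(2) = -26: 1a + c = -11 and 4a + c = -26.
Subtracting: 3a = -15, so a = -5; then c = -11 − (-5)·1 = -6.
So P(n) = -5n² − 6, and P(8) = -326.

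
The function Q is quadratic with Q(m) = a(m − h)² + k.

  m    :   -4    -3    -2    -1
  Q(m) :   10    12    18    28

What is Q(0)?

42

First differences 2, 6, 10; second difference 4 = 2a, so a = 2.
Expanding, the m-coefficient is −2ah = -4h; matching it to the data gives h = -4, and then k = 10.
So Q(m) = 2(m + 4)² + 10.
Q(0) = 2·4² + 10 = 42.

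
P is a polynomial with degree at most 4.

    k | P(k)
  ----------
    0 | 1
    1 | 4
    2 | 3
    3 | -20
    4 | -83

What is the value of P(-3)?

148

First differences: 3, -1, -23, -63. Second differences: -4, -22, -40. Third differences: -18, -18.
Level-3 differences are constant, so P has degree 3.
Fitting a degree-3 polynomial gives P(k) = -3k³ + 7k² - k + 1.
Then P(-3) = 148.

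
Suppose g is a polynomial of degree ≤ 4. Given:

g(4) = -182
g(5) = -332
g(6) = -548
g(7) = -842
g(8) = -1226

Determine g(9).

Write g(n) = an^4 + bn³ + cn² + dn + e; the 5 given values yield a linear system in the 5 coefficients.
Solving, the leading coefficient vanishes, and g(n) = -2n³ - 3n² - n - 2.
Then g(9) = -1712.

-1712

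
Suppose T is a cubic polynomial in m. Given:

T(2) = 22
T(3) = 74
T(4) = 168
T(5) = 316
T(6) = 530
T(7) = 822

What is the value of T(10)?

Write T(m) = am³ + bm² + cm + d; the 6 given values yield a linear system in the 4 coefficients.
Solving, T(m) = 2m³ + 3m² - m - 4.
Then T(10) = 2286.

2286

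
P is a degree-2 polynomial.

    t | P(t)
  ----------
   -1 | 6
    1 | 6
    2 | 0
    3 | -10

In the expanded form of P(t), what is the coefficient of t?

0

Write P(t) = at² + bt + c; the 4 given values yield a linear system in the 3 coefficients.
Solving, P(t) = -2t² + 8.
The coefficient of t is 0.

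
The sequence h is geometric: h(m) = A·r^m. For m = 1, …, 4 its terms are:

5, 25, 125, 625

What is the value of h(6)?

Consecutive ratio: 25/5 = 5, and 125/25 = 5, so r = 5.
Then A·5^1 = 5 gives A = 1, and h(m) = 1·5^m.
h(6) = 1·5^6 = 15625.

15625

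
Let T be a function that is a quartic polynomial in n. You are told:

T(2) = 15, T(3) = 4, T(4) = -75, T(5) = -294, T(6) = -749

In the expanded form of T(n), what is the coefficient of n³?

2

Write T(n) = an^4 + bn³ + cn² + dn + e; the 5 given values yield a linear system in the 5 coefficients.
Solving, T(n) = -n^4 + 2n³ + 3n² + n + 1.
The coefficient of n³ is 2.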